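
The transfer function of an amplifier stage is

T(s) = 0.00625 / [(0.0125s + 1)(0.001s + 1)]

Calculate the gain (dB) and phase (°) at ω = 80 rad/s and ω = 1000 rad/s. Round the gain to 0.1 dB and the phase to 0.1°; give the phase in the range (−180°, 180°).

ω = 80: -47.1 dB, -49.6°; ω = 1000: -69.1 dB, -130.4°

At ω = 80 rad/s:
pole (1 + j80·0.0125) = 1 + j1 → |·| ≈ 1.4142, ∠ ≈ 45.00°
pole (1 + j80·0.001) = 1 + j0.08 → |·| ≈ 1.0032, ∠ ≈ 4.57°
|T| = 0.00625 · 1 / (1.4142 · 1.0032) ≈ 0.0044054
Gain = 20 log₁₀(0.0044054) ≈ -47.12 dB
∠T = (0°) − (45.00° + 4.57°) = -49.57°

At ω = 1000 rad/s:
pole (1 + j1000·0.0125) = 1 + j12.5 → |·| ≈ 12.54, ∠ ≈ 85.43°
pole (1 + j1000·0.001) = 1 + j1 → |·| ≈ 1.4142, ∠ ≈ 45.00°
|T| = 0.00625 · 1 / (12.54 · 1.4142) ≈ 0.00035243
Gain = 20 log₁₀(0.00035243) ≈ -69.06 dB
∠T = (0°) − (85.43° + 45.00°) = -130.43°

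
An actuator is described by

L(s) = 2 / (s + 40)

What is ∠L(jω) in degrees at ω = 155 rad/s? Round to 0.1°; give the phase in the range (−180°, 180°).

At s = jω = j155:
pole (s+40): 40 + j155 → |·| = √(40²+155²) = √25625 ≈ 160.08, ∠ = arctan(155/40) ≈ 75.53°
∠L = 0.00° − 75.53° = -75.53°

-75.5°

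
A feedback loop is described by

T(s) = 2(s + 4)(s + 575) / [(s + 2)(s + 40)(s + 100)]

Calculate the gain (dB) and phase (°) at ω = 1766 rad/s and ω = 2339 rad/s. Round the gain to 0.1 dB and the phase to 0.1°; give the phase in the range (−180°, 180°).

At s = jω = j1766:
zero (s+4): 4 + j1766 → |·| = √(4²+1766²) = √3118772 ≈ 1766, ∠ = arctan(1766/4) ≈ 89.87°
zero (s+575): 575 + j1766 → |·| = √(575²+1766²) = √3449381 ≈ 1857.3, ∠ = arctan(1766/575) ≈ 71.97°
pole (s+2): 2 + j1766 → |·| = √(2²+1766²) = √3118760 ≈ 1766, ∠ = arctan(1766/2) ≈ 89.94°
pole (s+40): 40 + j1766 → |·| = √(40²+1766²) = √3120356 ≈ 1766.5, ∠ = arctan(1766/40) ≈ 88.70°
pole (s+100): 100 + j1766 → |·| = √(100²+1766²) = √3128756 ≈ 1768.8, ∠ = arctan(1766/100) ≈ 86.76°
|T| = 2 · 3.28e+06 / 5.518e+09 ≈ 0.0011888
Gain = 20 log₁₀(0.0011888) ≈ -58.50 dB
∠T = 161.84° − 265.40° = -103.56°

At s = jω = j2339:
zero (s+4): 4 + j2339 → |·| = √(4²+2339²) = √5470937 ≈ 2339, ∠ = arctan(2339/4) ≈ 89.90°
zero (s+575): 575 + j2339 → |·| = √(575²+2339²) = √5801546 ≈ 2408.6, ∠ = arctan(2339/575) ≈ 76.19°
pole (s+2): 2 + j2339 → |·| = √(2²+2339²) = √5470925 ≈ 2339, ∠ = arctan(2339/2) ≈ 89.95°
pole (s+40): 40 + j2339 → |·| = √(40²+2339²) = √5472521 ≈ 2339.3, ∠ = arctan(2339/40) ≈ 89.02°
pole (s+100): 100 + j2339 → |·| = √(100²+2339²) = √5480921 ≈ 2341.1, ∠ = arctan(2339/100) ≈ 87.55°
|T| = 2 · 5.6337e+06 / 1.281e+10 ≈ 0.00087958
Gain = 20 log₁₀(0.00087958) ≈ -61.11 dB
∠T = 166.09° − 266.52° = -100.43°

ω = 1766: -58.5 dB, -103.6°; ω = 2339: -61.1 dB, -100.4°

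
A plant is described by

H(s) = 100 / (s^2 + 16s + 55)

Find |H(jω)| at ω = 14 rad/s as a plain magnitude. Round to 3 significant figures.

0.378

Substitute s = j14:
Numerator: 100 = 100 + j0
Denominator: (j14)^2 + 16(j14) + 55 = -141 + j224
|N| = √(100² + 0²) ≈ 100, ∠N ≈ 0.00°
|D| = √(141² + 224²) ≈ 264.68, ∠D ≈ 122.19°
|H| = 100 / 264.68 ≈ 0.37781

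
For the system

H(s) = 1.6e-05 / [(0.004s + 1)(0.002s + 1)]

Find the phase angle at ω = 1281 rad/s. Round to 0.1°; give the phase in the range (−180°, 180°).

-147.6°

At ω = 1281 rad/s:
pole (1 + j1281·0.004) = 1 + j5.124 → |·| ≈ 5.2207, ∠ ≈ 78.96°
pole (1 + j1281·0.002) = 1 + j2.562 → |·| ≈ 2.7502, ∠ ≈ 68.68°
∠H = (0°) − (78.96° + 68.68°) = -147.64°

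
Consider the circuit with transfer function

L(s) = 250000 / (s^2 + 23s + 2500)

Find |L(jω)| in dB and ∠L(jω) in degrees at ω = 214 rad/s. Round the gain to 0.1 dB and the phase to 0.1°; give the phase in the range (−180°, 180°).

15.2 dB, -173.5°

At s = jω = j214:
quadratic: (j214)² + 23·j214 + 2500 = -43296 + j4922 → |·| ≈ 43575, ∠ ≈ 173.51°
|L| = 250000 / 43575 ≈ 5.7372
Gain = 20 log₁₀(5.7372) ≈ 15.17 dB
∠L = 0.00° − 173.51° = -173.51°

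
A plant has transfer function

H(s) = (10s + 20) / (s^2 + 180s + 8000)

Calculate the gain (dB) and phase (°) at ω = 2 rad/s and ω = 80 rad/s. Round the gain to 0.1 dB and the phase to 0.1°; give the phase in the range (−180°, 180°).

Substitute s = j2:
Numerator: 10(j2) + 20 = 20 + j20
Denominator: (j2)^2 + 180(j2) + 8000 = 7996 + j360
|N| = √(20² + 20²) ≈ 28.284, ∠N ≈ 45.00°
|D| = √(7996² + 360²) ≈ 8004.1, ∠D ≈ 2.58°
|H| = 28.284 / 8004.1 ≈ 0.0035337
Gain = 20 log₁₀(0.0035337) ≈ -49.04 dB
∠H = 45.00° − 2.58° = 42.42°

Substitute s = j80:
Numerator: 10(j80) + 20 = 20 + j800
Denominator: (j80)^2 + 180(j80) + 8000 = 1600 + j14400
|N| = √(20² + 800²) ≈ 800.25, ∠N ≈ 88.57°
|D| = √(1600² + 14400²) ≈ 14489, ∠D ≈ 83.66°
|H| = 800.25 / 14489 ≈ 0.055232
Gain = 20 log₁₀(0.055232) ≈ -25.16 dB
∠H = 88.57° − 83.66° = 4.91°

ω = 2: -49.0 dB, 42.4°; ω = 80: -25.2 dB, 4.9°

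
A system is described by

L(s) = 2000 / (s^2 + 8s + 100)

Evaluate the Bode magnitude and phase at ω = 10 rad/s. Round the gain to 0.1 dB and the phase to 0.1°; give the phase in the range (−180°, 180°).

At s = jω = j10:
quadratic: (j10)² + 8·j10 + 100 = 0 + j80 → |·| ≈ 80, ∠ ≈ 90.00°
|L| = 2000 / 80 ≈ 25
Gain = 20 log₁₀(25) ≈ 27.96 dB
∠L = 0.00° − 90.00° = -90.00°

28.0 dB, -90.0°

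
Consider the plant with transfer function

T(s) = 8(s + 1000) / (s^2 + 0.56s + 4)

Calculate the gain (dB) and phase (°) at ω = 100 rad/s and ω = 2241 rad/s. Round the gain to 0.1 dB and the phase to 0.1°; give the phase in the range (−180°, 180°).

At s = jω = j100:
zero (s+1000): 1000 + j100 → |·| = √(1000²+100²) = √1010000 ≈ 1005, ∠ = arctan(100/1000) ≈ 5.71°
quadratic: (j100)² + 0.56·j100 + 4 = -9996 + j56 → |·| ≈ 9996.2, ∠ ≈ 179.68°
|T| = 8 · 1005 / 9996.2 ≈ 0.80431
Gain = 20 log₁₀(0.80431) ≈ -1.89 dB
∠T = 5.71° − 179.68° = -173.97°

At s = jω = j2241:
zero (s+1000): 1000 + j2241 → |·| = √(1000²+2241²) = √6022081 ≈ 2454, ∠ = arctan(2241/1000) ≈ 65.95°
quadratic: (j2241)² + 0.56·j2241 + 4 = -5022077 + j1254.96 → |·| ≈ 5.0221e+06, ∠ ≈ 179.99°
|T| = 8 · 2454 / 5.0221e+06 ≈ 0.0039091
Gain = 20 log₁₀(0.0039091) ≈ -48.16 dB
∠T = 65.95° − 179.99° = -114.04°

ω = 100: -1.9 dB, -174.0°; ω = 2241: -48.2 dB, -114.0°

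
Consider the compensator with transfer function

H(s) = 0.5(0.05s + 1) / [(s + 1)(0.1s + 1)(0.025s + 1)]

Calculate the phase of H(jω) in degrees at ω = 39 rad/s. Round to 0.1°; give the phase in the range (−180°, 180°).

At ω = 39 rad/s:
zero (1 + j39·0.05) = 1 + j1.95 → |·| ≈ 2.1915, ∠ ≈ 62.85°
pole (1 + j39·1) = 1 + j39 → |·| ≈ 39.013, ∠ ≈ 88.53°
pole (1 + j39·0.1) = 1 + j3.9 → |·| ≈ 4.0262, ∠ ≈ 75.62°
pole (1 + j39·0.025) = 1 + j0.975 → |·| ≈ 1.3966, ∠ ≈ 44.27°
∠H = (62.85°) − (88.53° + 75.62° + 44.27°) = -145.57°

-145.6°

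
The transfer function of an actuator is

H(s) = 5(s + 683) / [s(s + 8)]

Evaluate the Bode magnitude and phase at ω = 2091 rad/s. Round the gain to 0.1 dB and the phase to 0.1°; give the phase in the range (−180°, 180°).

-52.0 dB, -107.9°

At s = jω = j2091:
zero (s+683): 683 + j2091 → |·| = √(683²+2091²) = √4838770 ≈ 2199.7, ∠ = arctan(2091/683) ≈ 71.91°
pole (s+8): 8 + j2091 → |·| = √(8²+2091²) = √4372345 ≈ 2091, ∠ = arctan(2091/8) ≈ 89.78°
pole at origin: |s| = 2091, ∠ = 90.00° (in denominator)
|H| = 5 · 2199.7 / 4.3723e+06 ≈ 0.0025155
Gain = 20 log₁₀(0.0025155) ≈ -51.99 dB
∠H = 71.91° − 179.78° = -107.87°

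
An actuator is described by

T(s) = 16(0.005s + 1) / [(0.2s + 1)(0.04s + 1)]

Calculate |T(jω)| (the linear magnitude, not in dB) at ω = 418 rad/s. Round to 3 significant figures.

0.0265

At ω = 418 rad/s:
zero (1 + j418·0.005) = 1 + j2.09 → |·| ≈ 2.3169, ∠ ≈ 64.43°
pole (1 + j418·0.2) = 1 + j83.6 → |·| ≈ 83.606, ∠ ≈ 89.31°
pole (1 + j418·0.04) = 1 + j16.72 → |·| ≈ 16.75, ∠ ≈ 86.58°
|T| = 16 · 2.3169 / (83.606 · 16.75) ≈ 0.026471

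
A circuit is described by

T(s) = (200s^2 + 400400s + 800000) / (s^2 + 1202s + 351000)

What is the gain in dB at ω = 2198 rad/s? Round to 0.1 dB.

48.0 dB

Substitute s = j2198:
Numerator: 200(j2198)^2 + 400400(j2198) + 800000 = -965440800 + j880079200
Denominator: (j2198)^2 + 1202(j2198) + 351000 = -4480204 + j2641996
|N| = √(965440800² + 880079200²) ≈ 1.3064e+09, ∠N ≈ 137.65°
|D| = √(4480204² + 2641996²) ≈ 5.2012e+06, ∠D ≈ 149.47°
|T| = 1.3064e+09 / 5.2012e+06 ≈ 251.17
Gain = 20 log₁₀(251.17) ≈ 48.00 dB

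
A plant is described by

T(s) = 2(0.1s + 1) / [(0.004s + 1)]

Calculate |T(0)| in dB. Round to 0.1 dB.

T(0) = 2 · 1 / 1 = 2
20 log₁₀(2) ≈ 6.02 dB

6.0 dB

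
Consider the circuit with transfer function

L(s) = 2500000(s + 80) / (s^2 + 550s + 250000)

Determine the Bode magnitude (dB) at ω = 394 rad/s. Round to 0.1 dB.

At s = jω = j394:
zero (s+80): 80 + j394 → |·| = √(80²+394²) = √161636 ≈ 402.04, ∠ = arctan(394/80) ≈ 78.52°
quadratic: (j394)² + 550·j394 + 250000 = 94764 + j216700 → |·| ≈ 2.3651e+05, ∠ ≈ 66.38°
|L| = 2500000 · 402.04 / 2.3651e+05 ≈ 4249.7
Gain = 20 log₁₀(4249.7) ≈ 72.57 dB

72.6 dB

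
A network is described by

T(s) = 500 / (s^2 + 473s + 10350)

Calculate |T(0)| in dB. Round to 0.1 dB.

T(0) = 500 / 10350 ≈ 0.048309
20 log₁₀(0.048309) ≈ -26.32 dB

-26.3 dB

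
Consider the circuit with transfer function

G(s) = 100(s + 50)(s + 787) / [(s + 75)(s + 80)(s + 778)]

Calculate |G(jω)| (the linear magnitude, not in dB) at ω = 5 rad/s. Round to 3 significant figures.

0.844

At s = jω = j5:
zero (s+50): 50 + j5 → |·| = √(50²+5²) = √2525 ≈ 50.249, ∠ = arctan(5/50) ≈ 5.71°
zero (s+787): 787 + j5 → |·| = √(787²+5²) = √619394 ≈ 787.02, ∠ = arctan(5/787) ≈ 0.36°
pole (s+75): 75 + j5 → |·| = √(75²+5²) = √5650 ≈ 75.166, ∠ = arctan(5/75) ≈ 3.81°
pole (s+80): 80 + j5 → |·| = √(80²+5²) = √6425 ≈ 80.156, ∠ = arctan(5/80) ≈ 3.58°
pole (s+778): 778 + j5 → |·| = √(778²+5²) = √605309 ≈ 778.02, ∠ = arctan(5/778) ≈ 0.37°
|G| = 100 · 39547 / 4.6876e+06 ≈ 0.84365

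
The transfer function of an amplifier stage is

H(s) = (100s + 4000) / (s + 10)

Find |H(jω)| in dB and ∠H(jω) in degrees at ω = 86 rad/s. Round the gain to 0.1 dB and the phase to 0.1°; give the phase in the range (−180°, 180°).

40.8 dB, -18.3°

Substitute s = j86:
Numerator: 100(j86) + 4000 = 4000 + j8600
Denominator: (j86) + 10 = 10 + j86
|N| = √(4000² + 8600²) ≈ 9484.7, ∠N ≈ 65.06°
|D| = √(10² + 86²) ≈ 86.579, ∠D ≈ 83.37°
|H| = 9484.7 / 86.579 ≈ 109.55
Gain = 20 log₁₀(109.55) ≈ 40.79 dB
∠H = 65.06° − 83.37° = -18.31°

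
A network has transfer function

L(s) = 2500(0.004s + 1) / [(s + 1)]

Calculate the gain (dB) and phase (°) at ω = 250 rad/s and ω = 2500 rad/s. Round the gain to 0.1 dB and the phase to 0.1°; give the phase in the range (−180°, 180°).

At ω = 250 rad/s:
zero (1 + j250·0.004) = 1 + j1 → |·| ≈ 1.4142, ∠ ≈ 45.00°
pole (1 + j250·1) = 1 + j250 → |·| ≈ 250, ∠ ≈ 89.77°
|L| = 2500 · 1.4142 / (250) ≈ 14.142
Gain = 20 log₁₀(14.142) ≈ 23.01 dB
∠L = (45.00°) − (89.77°) = -44.77°

At ω = 2500 rad/s:
zero (1 + j2500·0.004) = 1 + j10 → |·| ≈ 10.05, ∠ ≈ 84.29°
pole (1 + j2500·1) = 1 + j2500 → |·| ≈ 2500, ∠ ≈ 89.98°
|L| = 2500 · 10.05 / (2500) ≈ 10.05
Gain = 20 log₁₀(10.05) ≈ 20.04 dB
∠L = (84.29°) − (89.98°) = -5.69°

ω = 250: 23.0 dB, -44.8°; ω = 2500: 20.0 dB, -5.7°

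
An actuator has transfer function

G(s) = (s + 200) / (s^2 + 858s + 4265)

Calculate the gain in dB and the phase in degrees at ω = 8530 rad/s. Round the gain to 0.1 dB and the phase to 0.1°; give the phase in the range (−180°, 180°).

-78.7 dB, -85.6°

Substitute s = j8530:
Numerator: (j8530) + 200 = 200 + j8530
Denominator: (j8530)^2 + 858(j8530) + 4265 = -72756635 + j7318740
|N| = √(200² + 8530²) ≈ 8532.3, ∠N ≈ 88.66°
|D| = √(72756635² + 7318740²) ≈ 7.3124e+07, ∠D ≈ 174.26°
|G| = 8532.3 / 7.3124e+07 ≈ 0.00011668
Gain = 20 log₁₀(0.00011668) ≈ -78.66 dB
∠G = 88.66° − 174.26° = -85.60°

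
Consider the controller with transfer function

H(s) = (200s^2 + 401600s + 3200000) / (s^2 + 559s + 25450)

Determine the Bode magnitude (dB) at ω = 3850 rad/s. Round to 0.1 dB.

Substitute s = j3850:
Numerator: 200(j3850)^2 + 401600(j3850) + 3200000 = -2961300000 + j1546160000
Denominator: (j3850)^2 + 559(j3850) + 25450 = -14797050 + j2152150
|N| = √(2961300000² + 1546160000²) ≈ 3.3406e+09, ∠N ≈ 152.43°
|D| = √(14797050² + 2152150²) ≈ 1.4953e+07, ∠D ≈ 171.72°
|H| = 3.3406e+09 / 1.4953e+07 ≈ 223.41
Gain = 20 log₁₀(223.41) ≈ 46.98 dB

47.0 dB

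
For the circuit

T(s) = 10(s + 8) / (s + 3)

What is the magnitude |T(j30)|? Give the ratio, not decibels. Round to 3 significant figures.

At s = jω = j30:
zero (s+8): 8 + j30 → |·| = √(8²+30²) = √964 ≈ 31.048, ∠ = arctan(30/8) ≈ 75.07°
pole (s+3): 3 + j30 → |·| = √(3²+30²) = √909 ≈ 30.15, ∠ = arctan(30/3) ≈ 84.29°
|T| = 10 · 31.048 / 30.15 ≈ 10.298

10.3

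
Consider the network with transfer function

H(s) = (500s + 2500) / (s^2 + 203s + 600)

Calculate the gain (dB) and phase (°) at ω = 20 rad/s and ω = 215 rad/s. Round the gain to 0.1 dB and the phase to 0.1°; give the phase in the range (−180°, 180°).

Substitute s = j20:
Numerator: 500(j20) + 2500 = 2500 + j10000
Denominator: (j20)^2 + 203(j20) + 600 = 200 + j4060
|N| = √(2500² + 10000²) ≈ 10308, ∠N ≈ 75.96°
|D| = √(200² + 4060²) ≈ 4064.9, ∠D ≈ 87.18°
|H| = 10308 / 4064.9 ≈ 2.5359
Gain = 20 log₁₀(2.5359) ≈ 8.08 dB
∠H = 75.96° − 87.18° = -11.22°

Substitute s = j215:
Numerator: 500(j215) + 2500 = 2500 + j107500
Denominator: (j215)^2 + 203(j215) + 600 = -45625 + j43645
|N| = √(2500² + 107500²) ≈ 1.0753e+05, ∠N ≈ 88.67°
|D| = √(45625² + 43645²) ≈ 63139, ∠D ≈ 136.27°
|H| = 1.0753e+05 / 63139 ≈ 1.7031
Gain = 20 log₁₀(1.7031) ≈ 4.62 dB
∠H = 88.67° − 136.27° = -47.60°

ω = 20: 8.1 dB, -11.2°; ω = 215: 4.6 dB, -47.6°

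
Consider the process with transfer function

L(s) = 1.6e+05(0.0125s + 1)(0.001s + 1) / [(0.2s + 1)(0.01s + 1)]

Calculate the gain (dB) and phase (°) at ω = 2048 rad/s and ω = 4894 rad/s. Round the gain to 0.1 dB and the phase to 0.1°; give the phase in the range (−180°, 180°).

At ω = 2048 rad/s:
zero (1 + j2048·0.0125) = 1 + j25.6 → |·| ≈ 25.62, ∠ ≈ 87.76°
zero (1 + j2048·0.001) = 1 + j2.048 → |·| ≈ 2.2791, ∠ ≈ 63.97°
pole (1 + j2048·0.2) = 1 + j409.6 → |·| ≈ 409.6, ∠ ≈ 89.86°
pole (1 + j2048·0.01) = 1 + j20.48 → |·| ≈ 20.504, ∠ ≈ 87.20°
|L| = 1.6e+05 · 25.62 · 2.2791 / (409.6 · 20.504) ≈ 1112.4
Gain = 20 log₁₀(1112.4) ≈ 60.93 dB
∠L = (87.76° + 63.97°) − (89.86° + 87.20°) = -25.33°

At ω = 4894 rad/s:
zero (1 + j4894·0.0125) = 1 + j61.175 → |·| ≈ 61.183, ∠ ≈ 89.06°
zero (1 + j4894·0.001) = 1 + j4.894 → |·| ≈ 4.9951, ∠ ≈ 78.45°
pole (1 + j4894·0.2) = 1 + j978.8 → |·| ≈ 978.8, ∠ ≈ 89.94°
pole (1 + j4894·0.01) = 1 + j48.94 → |·| ≈ 48.95, ∠ ≈ 88.83°
|L| = 1.6e+05 · 61.183 · 4.9951 / (978.8 · 48.95) ≈ 1020.6
Gain = 20 log₁₀(1020.6) ≈ 60.18 dB
∠L = (89.06° + 78.45°) − (89.94° + 88.83°) = -11.26°

ω = 2048: 60.9 dB, -25.3°; ω = 4894: 60.2 dB, -11.3°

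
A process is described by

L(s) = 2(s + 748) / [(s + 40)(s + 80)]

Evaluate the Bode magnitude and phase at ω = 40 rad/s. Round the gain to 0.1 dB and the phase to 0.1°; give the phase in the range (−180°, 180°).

At s = jω = j40:
zero (s+748): 748 + j40 → |·| = √(748²+40²) = √561104 ≈ 749.07, ∠ = arctan(40/748) ≈ 3.06°
pole (s+40): 40 + j40 → |·| = √(40²+40²) = √3200 ≈ 56.569, ∠ = arctan(40/40) ≈ 45.00°
pole (s+80): 80 + j40 → |·| = √(80²+40²) = √8000 ≈ 89.443, ∠ = arctan(40/80) ≈ 26.57°
|L| = 2 · 749.07 / 5059.7 ≈ 0.29609
Gain = 20 log₁₀(0.29609) ≈ -10.57 dB
∠L = 3.06° − 71.57° = -68.51°

-10.6 dB, -68.5°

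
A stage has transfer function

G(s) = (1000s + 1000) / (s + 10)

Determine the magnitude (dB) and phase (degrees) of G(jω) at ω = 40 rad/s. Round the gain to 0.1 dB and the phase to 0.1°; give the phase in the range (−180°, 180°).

Substitute s = j40:
Numerator: 1000(j40) + 1000 = 1000 + j40000
Denominator: (j40) + 10 = 10 + j40
|N| = √(1000² + 40000²) ≈ 40012, ∠N ≈ 88.57°
|D| = √(10² + 40²) ≈ 41.231, ∠D ≈ 75.96°
|G| = 40012 / 41.231 ≈ 970.43
Gain = 20 log₁₀(970.43) ≈ 59.74 dB
∠G = 88.57° − 75.96° = 12.61°

59.7 dB, 12.6°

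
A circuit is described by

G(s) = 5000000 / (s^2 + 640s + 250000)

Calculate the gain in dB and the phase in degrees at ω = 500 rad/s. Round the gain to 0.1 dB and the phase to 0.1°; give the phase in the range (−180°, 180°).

23.9 dB, -90.0°

At s = jω = j500:
quadratic: (j500)² + 640·j500 + 250000 = 0 + j320000 → |·| ≈ 3.2e+05, ∠ ≈ 90.00°
|G| = 5000000 / 3.2e+05 ≈ 15.625
Gain = 20 log₁₀(15.625) ≈ 23.88 dB
∠G = 0.00° − 90.00° = -90.00°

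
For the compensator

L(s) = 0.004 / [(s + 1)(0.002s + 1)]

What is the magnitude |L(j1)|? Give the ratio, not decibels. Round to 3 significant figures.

0.00283

At ω = 1 rad/s:
pole (1 + j1·1) = 1 + j1 → |·| ≈ 1.4142, ∠ ≈ 45.00°
pole (1 + j1·0.002) = 1 + j0.002 → |·| ≈ 1, ∠ ≈ 0.11°
|L| = 0.004 · 1 / (1.4142 · 1) ≈ 0.0028285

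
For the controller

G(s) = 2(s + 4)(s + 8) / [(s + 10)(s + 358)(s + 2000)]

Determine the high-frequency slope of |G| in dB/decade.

-20 dB/decade

Each pole contributes −20 dB/decade at high frequency; each zero contributes +20 dB/decade.
Net: 2 zero(s) − 3 pole(s) → -20 dB/decade.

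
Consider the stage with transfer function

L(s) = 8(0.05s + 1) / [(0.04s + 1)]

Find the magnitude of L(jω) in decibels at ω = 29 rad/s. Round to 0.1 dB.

19.3 dB

At ω = 29 rad/s:
zero (1 + j29·0.05) = 1 + j1.45 → |·| ≈ 1.7614, ∠ ≈ 55.41°
pole (1 + j29·0.04) = 1 + j1.16 → |·| ≈ 1.5315, ∠ ≈ 49.24°
|L| = 8 · 1.7614 / (1.5315) ≈ 9.2009
Gain = 20 log₁₀(9.2009) ≈ 19.28 dB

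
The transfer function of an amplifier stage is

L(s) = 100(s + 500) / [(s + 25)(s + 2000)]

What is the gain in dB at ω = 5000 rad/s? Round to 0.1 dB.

At s = jω = j5000:
zero (s+500): 500 + j5000 → |·| = √(500²+5000²) = √25250000 ≈ 5024.9, ∠ = arctan(5000/500) ≈ 84.29°
pole (s+25): 25 + j5000 → |·| = √(25²+5000²) = √25000625 ≈ 5000.1, ∠ = arctan(5000/25) ≈ 89.71°
pole (s+2000): 2000 + j5000 → |·| = √(2000²+5000²) = √29000000 ≈ 5385.2, ∠ = arctan(5000/2000) ≈ 68.20°
|L| = 100 · 5024.9 / 2.6927e+07 ≈ 0.018661
Gain = 20 log₁₀(0.018661) ≈ -34.58 dB

-34.6 dB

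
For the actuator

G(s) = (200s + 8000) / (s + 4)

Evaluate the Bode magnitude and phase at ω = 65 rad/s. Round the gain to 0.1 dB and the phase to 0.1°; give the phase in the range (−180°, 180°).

Substitute s = j65:
Numerator: 200(j65) + 8000 = 8000 + j13000
Denominator: (j65) + 4 = 4 + j65
|N| = √(8000² + 13000²) ≈ 15264, ∠N ≈ 58.39°
|D| = √(4² + 65²) ≈ 65.123, ∠D ≈ 86.48°
|G| = 15264 / 65.123 ≈ 234.39
Gain = 20 log₁₀(234.39) ≈ 47.40 dB
∠G = 58.39° − 86.48° = -28.09°

47.4 dB, -28.1°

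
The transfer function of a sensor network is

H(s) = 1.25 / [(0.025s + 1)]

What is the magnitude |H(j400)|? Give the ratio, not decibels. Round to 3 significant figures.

0.124

At ω = 400 rad/s:
pole (1 + j400·0.025) = 1 + j10 → |·| ≈ 10.05, ∠ ≈ 84.29°
|H| = 1.25 · 1 / (10.05) ≈ 0.12438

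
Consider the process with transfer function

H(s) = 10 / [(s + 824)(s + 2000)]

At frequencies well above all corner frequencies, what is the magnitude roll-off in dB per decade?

-40 dB/decade

Each pole contributes −20 dB/decade at high frequency; each zero contributes +20 dB/decade.
Net: 0 zero(s) − 2 pole(s) → -40 dB/decade.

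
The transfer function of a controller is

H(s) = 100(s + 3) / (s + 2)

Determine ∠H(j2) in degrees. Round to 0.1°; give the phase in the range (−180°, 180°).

-11.3°

At s = jω = j2:
zero (s+3): 3 + j2 → |·| = √(3²+2²) = √13 ≈ 3.6056, ∠ = arctan(2/3) ≈ 33.69°
pole (s+2): 2 + j2 → |·| = √(2²+2²) = √8 ≈ 2.8284, ∠ = arctan(2/2) ≈ 45.00°
∠H = 33.69° − 45.00° = -11.31°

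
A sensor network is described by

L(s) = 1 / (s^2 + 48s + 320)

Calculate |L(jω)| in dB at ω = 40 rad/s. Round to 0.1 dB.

-67.3 dB

Substitute s = j40:
Numerator: 1 = 1 + j0
Denominator: (j40)^2 + 48(j40) + 320 = -1280 + j1920
|N| = √(1² + 0²) ≈ 1, ∠N ≈ 0.00°
|D| = √(1280² + 1920²) ≈ 2307.6, ∠D ≈ 123.69°
|L| = 1 / 2307.6 ≈ 0.00043335
Gain = 20 log₁₀(0.00043335) ≈ -67.26 dB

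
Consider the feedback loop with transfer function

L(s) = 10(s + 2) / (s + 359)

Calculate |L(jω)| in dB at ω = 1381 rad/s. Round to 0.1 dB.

19.7 dB

At s = jω = j1381:
zero (s+2): 2 + j1381 → |·| = √(2²+1381²) = √1907165 ≈ 1381, ∠ = arctan(1381/2) ≈ 89.92°
pole (s+359): 359 + j1381 → |·| = √(359²+1381²) = √2036042 ≈ 1426.9, ∠ = arctan(1381/359) ≈ 75.43°
|L| = 10 · 1381 / 1426.9 ≈ 9.6783
Gain = 20 log₁₀(9.6783) ≈ 19.72 dB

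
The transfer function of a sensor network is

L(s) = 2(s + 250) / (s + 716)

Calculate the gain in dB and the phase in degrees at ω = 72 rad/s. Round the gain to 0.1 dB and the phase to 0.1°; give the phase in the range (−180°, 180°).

At s = jω = j72:
zero (s+250): 250 + j72 → |·| = √(250²+72²) = √67684 ≈ 260.16, ∠ = arctan(72/250) ≈ 16.07°
pole (s+716): 716 + j72 → |·| = √(716²+72²) = √517840 ≈ 719.61, ∠ = arctan(72/716) ≈ 5.74°
|L| = 2 · 260.16 / 719.61 ≈ 0.72306
Gain = 20 log₁₀(0.72306) ≈ -2.82 dB
∠L = 16.07° − 5.74° = 10.33°

-2.8 dB, 10.3°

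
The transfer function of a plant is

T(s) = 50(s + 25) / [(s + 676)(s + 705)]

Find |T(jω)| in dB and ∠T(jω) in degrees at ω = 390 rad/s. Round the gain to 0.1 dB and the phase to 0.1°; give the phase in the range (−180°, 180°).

At s = jω = j390:
zero (s+25): 25 + j390 → |·| = √(25²+390²) = √152725 ≈ 390.8, ∠ = arctan(390/25) ≈ 86.33°
pole (s+676): 676 + j390 → |·| = √(676²+390²) = √609076 ≈ 780.43, ∠ = arctan(390/676) ≈ 29.98°
pole (s+705): 705 + j390 → |·| = √(705²+390²) = √649125 ≈ 805.68, ∠ = arctan(390/705) ≈ 28.95°
|T| = 50 · 390.8 / 6.2878e+05 ≈ 0.031076
Gain = 20 log₁₀(0.031076) ≈ -30.15 dB
∠T = 86.33° − 58.93° = 27.40°

-30.2 dB, 27.4°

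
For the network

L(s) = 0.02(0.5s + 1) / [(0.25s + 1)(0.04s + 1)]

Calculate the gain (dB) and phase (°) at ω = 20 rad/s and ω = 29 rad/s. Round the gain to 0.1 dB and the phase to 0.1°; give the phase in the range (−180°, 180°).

ω = 20: -30.2 dB, -33.1°; ω = 29: -31.7 dB, -45.3°

At ω = 20 rad/s:
zero (1 + j20·0.5) = 1 + j10 → |·| ≈ 10.05, ∠ ≈ 84.29°
pole (1 + j20·0.25) = 1 + j5 → |·| ≈ 5.099, ∠ ≈ 78.69°
pole (1 + j20·0.04) = 1 + j0.8 → |·| ≈ 1.2806, ∠ ≈ 38.66°
|L| = 0.02 · 10.05 / (5.099 · 1.2806) ≈ 0.030782
Gain = 20 log₁₀(0.030782) ≈ -30.23 dB
∠L = (84.29°) − (78.69° + 38.66°) = -33.06°

At ω = 29 rad/s:
zero (1 + j29·0.5) = 1 + j14.5 → |·| ≈ 14.534, ∠ ≈ 86.05°
pole (1 + j29·0.25) = 1 + j7.25 → |·| ≈ 7.3186, ∠ ≈ 82.15°
pole (1 + j29·0.04) = 1 + j1.16 → |·| ≈ 1.5315, ∠ ≈ 49.24°
|L| = 0.02 · 14.534 / (7.3186 · 1.5315) ≈ 0.025934
Gain = 20 log₁₀(0.025934) ≈ -31.72 dB
∠L = (86.05°) − (82.15° + 49.24°) = -45.34°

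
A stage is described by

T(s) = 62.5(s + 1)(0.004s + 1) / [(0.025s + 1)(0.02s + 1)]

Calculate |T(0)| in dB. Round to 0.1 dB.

T(0) = 62.5 · 1 / 1 = 62.5
20 log₁₀(62.5) ≈ 35.92 dB

35.9 dB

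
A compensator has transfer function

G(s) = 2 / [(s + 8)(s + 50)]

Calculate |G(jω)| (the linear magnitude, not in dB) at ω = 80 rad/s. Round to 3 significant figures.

0.000264

At s = jω = j80:
pole (s+8): 8 + j80 → |·| = √(8²+80²) = √6464 ≈ 80.399, ∠ = arctan(80/8) ≈ 84.29°
pole (s+50): 50 + j80 → |·| = √(50²+80²) = √8900 ≈ 94.34, ∠ = arctan(80/50) ≈ 57.99°
|G| = 2 / 7584.8 ≈ 0.00026369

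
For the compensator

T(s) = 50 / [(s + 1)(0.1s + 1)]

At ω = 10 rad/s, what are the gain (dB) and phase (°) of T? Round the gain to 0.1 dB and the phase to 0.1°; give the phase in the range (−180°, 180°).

At ω = 10 rad/s:
pole (1 + j10·1) = 1 + j10 → |·| ≈ 10.05, ∠ ≈ 84.29°
pole (1 + j10·0.1) = 1 + j1 → |·| ≈ 1.4142, ∠ ≈ 45.00°
|T| = 50 · 1 / (10.05 · 1.4142) ≈ 3.518
Gain = 20 log₁₀(3.518) ≈ 10.93 dB
∠T = (0°) − (84.29° + 45.00°) = -129.29°

10.9 dB, -129.3°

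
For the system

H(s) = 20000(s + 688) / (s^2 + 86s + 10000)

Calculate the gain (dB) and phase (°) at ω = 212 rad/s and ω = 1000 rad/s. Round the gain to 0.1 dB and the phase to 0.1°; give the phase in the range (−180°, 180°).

ω = 212: 51.3 dB, -135.3°; ω = 1000: 27.8 dB, -119.6°

At s = jω = j212:
zero (s+688): 688 + j212 → |·| = √(688²+212²) = √518288 ≈ 719.92, ∠ = arctan(212/688) ≈ 17.13°
quadratic: (j212)² + 86·j212 + 10000 = -34944 + j18232 → |·| ≈ 39414, ∠ ≈ 152.45°
|H| = 20000 · 719.92 / 39414 ≈ 365.31
Gain = 20 log₁₀(365.31) ≈ 51.25 dB
∠H = 17.13° − 152.45° = -135.32°

At s = jω = j1000:
zero (s+688): 688 + j1000 → |·| = √(688²+1000²) = √1473344 ≈ 1213.8, ∠ = arctan(1000/688) ≈ 55.47°
quadratic: (j1000)² + 86·j1000 + 10000 = -990000 + j86000 → |·| ≈ 9.9373e+05, ∠ ≈ 175.04°
|H| = 20000 · 1213.8 / 9.9373e+05 ≈ 24.429
Gain = 20 log₁₀(24.429) ≈ 27.76 dB
∠H = 55.47° − 175.04° = -119.57°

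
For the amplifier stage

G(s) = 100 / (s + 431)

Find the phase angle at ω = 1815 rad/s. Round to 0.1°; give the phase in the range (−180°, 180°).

-76.6°

At s = jω = j1815:
pole (s+431): 431 + j1815 → |·| = √(431²+1815²) = √3479986 ≈ 1865.5, ∠ = arctan(1815/431) ≈ 76.64°
∠G = 0.00° − 76.64° = -76.64°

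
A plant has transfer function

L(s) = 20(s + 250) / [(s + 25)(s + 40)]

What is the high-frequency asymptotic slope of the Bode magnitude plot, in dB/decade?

Each pole contributes −20 dB/decade at high frequency; each zero contributes +20 dB/decade.
Net: 1 zero(s) − 2 pole(s) → -20 dB/decade.

-20 dB/decade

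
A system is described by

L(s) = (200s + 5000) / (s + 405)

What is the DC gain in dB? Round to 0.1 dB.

L(0) = 5000 / 405 ≈ 12.346
20 log₁₀(12.346) ≈ 21.83 dB

21.8 dB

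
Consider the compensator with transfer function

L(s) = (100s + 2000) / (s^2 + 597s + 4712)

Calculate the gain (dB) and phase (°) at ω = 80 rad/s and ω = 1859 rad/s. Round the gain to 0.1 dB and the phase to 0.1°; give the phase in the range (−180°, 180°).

ω = 80: -15.3 dB, -16.1°; ω = 1859: -25.8 dB, -72.8°

Substitute s = j80:
Numerator: 100(j80) + 2000 = 2000 + j8000
Denominator: (j80)^2 + 597(j80) + 4712 = -1688 + j47760
|N| = √(2000² + 8000²) ≈ 8246.2, ∠N ≈ 75.96°
|D| = √(1688² + 47760²) ≈ 47790, ∠D ≈ 92.02°
|L| = 8246.2 / 47790 ≈ 0.17255
Gain = 20 log₁₀(0.17255) ≈ -15.26 dB
∠L = 75.96° − 92.02° = -16.06°

Substitute s = j1859:
Numerator: 100(j1859) + 2000 = 2000 + j185900
Denominator: (j1859)^2 + 597(j1859) + 4712 = -3451169 + j1109823
|N| = √(2000² + 185900²) ≈ 1.8591e+05, ∠N ≈ 89.38°
|D| = √(3451169² + 1109823²) ≈ 3.6252e+06, ∠D ≈ 162.17°
|L| = 1.8591e+05 / 3.6252e+06 ≈ 0.051283
Gain = 20 log₁₀(0.051283) ≈ -25.80 dB
∠L = 89.38° − 162.17° = -72.79°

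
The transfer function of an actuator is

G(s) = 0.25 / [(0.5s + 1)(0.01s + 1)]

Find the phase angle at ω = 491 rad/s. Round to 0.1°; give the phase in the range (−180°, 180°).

-168.3°

At ω = 491 rad/s:
pole (1 + j491·0.5) = 1 + j245.5 → |·| ≈ 245.5, ∠ ≈ 89.77°
pole (1 + j491·0.01) = 1 + j4.91 → |·| ≈ 5.0108, ∠ ≈ 78.49°
∠G = (0°) − (89.77° + 78.49°) = -168.26°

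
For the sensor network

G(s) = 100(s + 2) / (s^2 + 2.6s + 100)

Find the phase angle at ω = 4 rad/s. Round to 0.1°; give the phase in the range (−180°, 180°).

At s = jω = j4:
zero (s+2): 2 + j4 → |·| = √(2²+4²) = √20 ≈ 4.4721, ∠ = arctan(4/2) ≈ 63.43°
quadratic: (j4)² + 2.6·j4 + 100 = 84 + j10.4 → |·| ≈ 84.641, ∠ ≈ 7.06°
∠G = 63.43° − 7.06° = 56.37°

56.4°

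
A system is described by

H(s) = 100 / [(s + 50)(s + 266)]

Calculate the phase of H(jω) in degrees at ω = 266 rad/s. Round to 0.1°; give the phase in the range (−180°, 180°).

-124.4°

At s = jω = j266:
pole (s+50): 50 + j266 → |·| = √(50²+266²) = √73256 ≈ 270.66, ∠ = arctan(266/50) ≈ 79.35°
pole (s+266): 266 + j266 → |·| = √(266²+266²) = √141512 ≈ 376.18, ∠ = arctan(266/266) ≈ 45.00°
∠H = 0.00° − 124.35° = -124.35°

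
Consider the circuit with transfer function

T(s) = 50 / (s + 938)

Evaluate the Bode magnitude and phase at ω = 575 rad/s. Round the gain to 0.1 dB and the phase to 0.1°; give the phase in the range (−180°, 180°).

At s = jω = j575:
pole (s+938): 938 + j575 → |·| = √(938²+575²) = √1210469 ≈ 1100.2, ∠ = arctan(575/938) ≈ 31.51°
|T| = 50 / 1100.2 ≈ 0.045446
Gain = 20 log₁₀(0.045446) ≈ -26.85 dB
∠T = 0.00° − 31.51° = -31.51°

-26.9 dB, -31.5°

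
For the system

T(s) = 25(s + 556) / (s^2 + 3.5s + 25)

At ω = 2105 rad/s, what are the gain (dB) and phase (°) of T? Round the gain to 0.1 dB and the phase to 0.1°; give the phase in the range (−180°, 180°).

-38.2 dB, -104.7°

At s = jω = j2105:
zero (s+556): 556 + j2105 → |·| = √(556²+2105²) = √4740161 ≈ 2177.2, ∠ = arctan(2105/556) ≈ 75.20°
quadratic: (j2105)² + 3.5·j2105 + 25 = -4431000 + j7367.5 → |·| ≈ 4.431e+06, ∠ ≈ 179.90°
|T| = 25 · 2177.2 / 4.431e+06 ≈ 0.012284
Gain = 20 log₁₀(0.012284) ≈ -38.21 dB
∠T = 75.20° − 179.90° = -104.70°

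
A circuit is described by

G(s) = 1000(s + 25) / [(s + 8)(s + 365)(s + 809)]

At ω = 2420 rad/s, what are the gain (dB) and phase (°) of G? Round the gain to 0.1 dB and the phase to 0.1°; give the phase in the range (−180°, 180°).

-75.9 dB, -153.3°

At s = jω = j2420:
zero (s+25): 25 + j2420 → |·| = √(25²+2420²) = √5857025 ≈ 2420.1, ∠ = arctan(2420/25) ≈ 89.41°
pole (s+8): 8 + j2420 → |·| = √(8²+2420²) = √5856464 ≈ 2420, ∠ = arctan(2420/8) ≈ 89.81°
pole (s+365): 365 + j2420 → |·| = √(365²+2420²) = √5989625 ≈ 2447.4, ∠ = arctan(2420/365) ≈ 81.42°
pole (s+809): 809 + j2420 → |·| = √(809²+2420²) = √6510881 ≈ 2551.6, ∠ = arctan(2420/809) ≈ 71.52°
|G| = 1000 · 2420.1 / 1.5112e+10 ≈ 0.00016014
Gain = 20 log₁₀(0.00016014) ≈ -75.91 dB
∠G = 89.41° − 242.75° = -153.34°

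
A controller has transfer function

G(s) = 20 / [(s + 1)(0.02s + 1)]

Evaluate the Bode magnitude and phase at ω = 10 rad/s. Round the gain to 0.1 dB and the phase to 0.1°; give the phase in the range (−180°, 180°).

5.8 dB, -95.6°

At ω = 10 rad/s:
pole (1 + j10·1) = 1 + j10 → |·| ≈ 10.05, ∠ ≈ 84.29°
pole (1 + j10·0.02) = 1 + j0.2 → |·| ≈ 1.0198, ∠ ≈ 11.31°
|G| = 20 · 1 / (10.05 · 1.0198) ≈ 1.9514
Gain = 20 log₁₀(1.9514) ≈ 5.81 dB
∠G = (0°) − (84.29° + 11.31°) = -95.60°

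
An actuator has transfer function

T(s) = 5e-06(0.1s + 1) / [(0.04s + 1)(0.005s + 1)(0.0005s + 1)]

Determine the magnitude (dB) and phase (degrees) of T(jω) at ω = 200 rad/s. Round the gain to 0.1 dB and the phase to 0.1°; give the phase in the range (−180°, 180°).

-101.2 dB, -46.4°

At ω = 200 rad/s:
zero (1 + j200·0.1) = 1 + j20 → |·| ≈ 20.025, ∠ ≈ 87.14°
pole (1 + j200·0.04) = 1 + j8 → |·| ≈ 8.0623, ∠ ≈ 82.87°
pole (1 + j200·0.005) = 1 + j1 → |·| ≈ 1.4142, ∠ ≈ 45.00°
pole (1 + j200·0.0005) = 1 + j0.1 → |·| ≈ 1.005, ∠ ≈ 5.71°
|T| = 5e-06 · 20.025 / (8.0623 · 1.4142 · 1.005) ≈ 8.7379e-06
Gain = 20 log₁₀(8.7379e-06) ≈ -101.17 dB
∠T = (87.14°) − (82.87° + 45.00° + 5.71°) = -46.44°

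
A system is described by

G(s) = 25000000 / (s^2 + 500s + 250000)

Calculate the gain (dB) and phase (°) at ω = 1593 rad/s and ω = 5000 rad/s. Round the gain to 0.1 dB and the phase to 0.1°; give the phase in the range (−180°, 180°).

ω = 1593: 20.3 dB, -160.8°; ω = 5000: 0.0 dB, -174.2°

At s = jω = j1593:
quadratic: (j1593)² + 500·j1593 + 250000 = -2287649 + j796500 → |·| ≈ 2.4223e+06, ∠ ≈ 160.80°
|G| = 25000000 / 2.4223e+06 ≈ 10.321
Gain = 20 log₁₀(10.321) ≈ 20.27 dB
∠G = 0.00° − 160.80° = -160.80°

At s = jω = j5000:
quadratic: (j5000)² + 500·j5000 + 250000 = -24750000 + j2500000 → |·| ≈ 2.4876e+07, ∠ ≈ 174.23°
|G| = 25000000 / 2.4876e+07 ≈ 1.005
Gain = 20 log₁₀(1.005) ≈ 0.04 dB
∠G = 0.00° − 174.23° = -174.23°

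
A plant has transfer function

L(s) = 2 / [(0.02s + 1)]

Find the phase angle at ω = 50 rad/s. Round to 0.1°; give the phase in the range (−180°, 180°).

-45.0°

At ω = 50 rad/s:
pole (1 + j50·0.02) = 1 + j1 → |·| ≈ 1.4142, ∠ ≈ 45.00°
∠L = (0°) − (45.00°) = -45.00°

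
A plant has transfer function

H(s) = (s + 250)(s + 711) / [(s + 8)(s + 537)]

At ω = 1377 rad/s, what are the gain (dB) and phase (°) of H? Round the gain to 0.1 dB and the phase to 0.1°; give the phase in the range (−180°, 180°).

At s = jω = j1377:
zero (s+250): 250 + j1377 → |·| = √(250²+1377²) = √1958629 ≈ 1399.5, ∠ = arctan(1377/250) ≈ 79.71°
zero (s+711): 711 + j1377 → |·| = √(711²+1377²) = √2401650 ≈ 1549.7, ∠ = arctan(1377/711) ≈ 62.69°
pole (s+8): 8 + j1377 → |·| = √(8²+1377²) = √1896193 ≈ 1377, ∠ = arctan(1377/8) ≈ 89.67°
pole (s+537): 537 + j1377 → |·| = √(537²+1377²) = √2184498 ≈ 1478, ∠ = arctan(1377/537) ≈ 68.70°
|H| = 1 · 2.1688e+06 / 2.0352e+06 ≈ 1.0656
Gain = 20 log₁₀(1.0656) ≈ 0.55 dB
∠H = 142.40° − 158.37° = -15.97°

0.6 dB, -16.0°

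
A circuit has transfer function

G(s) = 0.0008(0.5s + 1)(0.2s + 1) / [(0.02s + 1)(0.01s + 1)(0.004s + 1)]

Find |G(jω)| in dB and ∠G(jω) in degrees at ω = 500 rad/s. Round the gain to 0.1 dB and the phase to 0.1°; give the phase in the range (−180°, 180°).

At ω = 500 rad/s:
zero (1 + j500·0.5) = 1 + j250 → |·| ≈ 250, ∠ ≈ 89.77°
zero (1 + j500·0.2) = 1 + j100 → |·| ≈ 100, ∠ ≈ 89.43°
pole (1 + j500·0.02) = 1 + j10 → |·| ≈ 10.05, ∠ ≈ 84.29°
pole (1 + j500·0.01) = 1 + j5 → |·| ≈ 5.099, ∠ ≈ 78.69°
pole (1 + j500·0.004) = 1 + j2 → |·| ≈ 2.2361, ∠ ≈ 63.43°
|G| = 0.0008 · 250 · 100 / (10.05 · 5.099 · 2.2361) ≈ 0.17454
Gain = 20 log₁₀(0.17454) ≈ -15.16 dB
∠G = (89.77° + 89.43°) − (84.29° + 78.69° + 63.43°) = -47.21°

-15.2 dB, -47.2°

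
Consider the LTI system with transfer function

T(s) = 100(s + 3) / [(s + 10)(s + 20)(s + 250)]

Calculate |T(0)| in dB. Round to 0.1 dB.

T(0) = 100·3 / (10·20·250) = 0.006
20 log₁₀(0.006) ≈ -44.44 dB

-44.4 dB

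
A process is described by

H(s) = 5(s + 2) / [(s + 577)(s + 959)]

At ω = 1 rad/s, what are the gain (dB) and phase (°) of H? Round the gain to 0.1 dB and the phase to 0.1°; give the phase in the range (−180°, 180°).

-93.9 dB, 26.4°

At s = jω = j1:
zero (s+2): 2 + j1 → |·| = √(2²+1²) = √5 ≈ 2.2361, ∠ = arctan(1/2) ≈ 26.57°
pole (s+577): 577 + j1 → |·| = √(577²+1²) = √332930 ≈ 577, ∠ = arctan(1/577) ≈ 0.10°
pole (s+959): 959 + j1 → |·| = √(959²+1²) = √919682 ≈ 959, ∠ = arctan(1/959) ≈ 0.06°
|H| = 5 · 2.2361 / 5.5334e+05 ≈ 2.0205e-05
Gain = 20 log₁₀(2.0205e-05) ≈ -93.89 dB
∠H = 26.57° − 0.16° = 26.41°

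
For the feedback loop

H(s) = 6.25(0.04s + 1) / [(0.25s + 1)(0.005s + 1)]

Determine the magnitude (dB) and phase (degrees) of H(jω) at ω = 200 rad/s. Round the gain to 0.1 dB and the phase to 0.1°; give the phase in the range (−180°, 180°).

-2.9 dB, -51.0°

At ω = 200 rad/s:
zero (1 + j200·0.04) = 1 + j8 → |·| ≈ 8.0623, ∠ ≈ 82.87°
pole (1 + j200·0.25) = 1 + j50 → |·| ≈ 50.01, ∠ ≈ 88.85°
pole (1 + j200·0.005) = 1 + j1 → |·| ≈ 1.4142, ∠ ≈ 45.00°
|H| = 6.25 · 8.0623 / (50.01 · 1.4142) ≈ 0.71248
Gain = 20 log₁₀(0.71248) ≈ -2.94 dB
∠H = (82.87°) − (88.85° + 45.00°) = -50.98°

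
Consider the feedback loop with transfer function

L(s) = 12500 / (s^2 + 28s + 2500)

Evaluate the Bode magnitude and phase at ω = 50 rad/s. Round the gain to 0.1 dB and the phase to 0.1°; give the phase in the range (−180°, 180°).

At s = jω = j50:
quadratic: (j50)² + 28·j50 + 2500 = 0 + j1400 → |·| ≈ 1400, ∠ ≈ 90.00°
|L| = 12500 / 1400 ≈ 8.9286
Gain = 20 log₁₀(8.9286) ≈ 19.02 dB
∠L = 0.00° − 90.00° = -90.00°

19.0 dB, -90.0°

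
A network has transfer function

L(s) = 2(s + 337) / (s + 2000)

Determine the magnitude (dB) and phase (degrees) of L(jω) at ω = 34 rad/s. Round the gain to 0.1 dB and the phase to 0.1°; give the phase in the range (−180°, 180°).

At s = jω = j34:
zero (s+337): 337 + j34 → |·| = √(337²+34²) = √114725 ≈ 338.71, ∠ = arctan(34/337) ≈ 5.76°
pole (s+2000): 2000 + j34 → |·| = √(2000²+34²) = √4001156 ≈ 2000.3, ∠ = arctan(34/2000) ≈ 0.97°
|L| = 2 · 338.71 / 2000.3 ≈ 0.33866
Gain = 20 log₁₀(0.33866) ≈ -9.40 dB
∠L = 5.76° − 0.97° = 4.79°

-9.4 dB, 4.8°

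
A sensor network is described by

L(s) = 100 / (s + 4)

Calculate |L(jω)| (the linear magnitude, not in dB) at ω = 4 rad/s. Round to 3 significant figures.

17.7

At s = jω = j4:
pole (s+4): 4 + j4 → |·| = √(4²+4²) = √32 ≈ 5.6569, ∠ = arctan(4/4) ≈ 45.00°
|L| = 100 / 5.6569 ≈ 17.678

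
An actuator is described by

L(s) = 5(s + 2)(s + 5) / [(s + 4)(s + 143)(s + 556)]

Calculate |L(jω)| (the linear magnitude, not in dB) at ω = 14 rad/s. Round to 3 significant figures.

At s = jω = j14:
zero (s+2): 2 + j14 → |·| = √(2²+14²) = √200 ≈ 14.142, ∠ = arctan(14/2) ≈ 81.87°
zero (s+5): 5 + j14 → |·| = √(5²+14²) = √221 ≈ 14.866, ∠ = arctan(14/5) ≈ 70.35°
pole (s+4): 4 + j14 → |·| = √(4²+14²) = √212 ≈ 14.56, ∠ = arctan(14/4) ≈ 74.05°
pole (s+143): 143 + j14 → |·| = √(143²+14²) = √20645 ≈ 143.68, ∠ = arctan(14/143) ≈ 5.59°
pole (s+556): 556 + j14 → |·| = √(556²+14²) = √309332 ≈ 556.18, ∠ = arctan(14/556) ≈ 1.44°
|L| = 5 · 210.23 / 1.1635e+06 ≈ 0.00090344

0.000903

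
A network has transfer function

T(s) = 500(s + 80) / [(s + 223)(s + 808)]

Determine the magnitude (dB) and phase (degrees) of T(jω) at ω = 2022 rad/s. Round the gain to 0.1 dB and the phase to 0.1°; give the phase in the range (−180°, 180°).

At s = jω = j2022:
zero (s+80): 80 + j2022 → |·| = √(80²+2022²) = √4094884 ≈ 2023.6, ∠ = arctan(2022/80) ≈ 87.73°
pole (s+223): 223 + j2022 → |·| = √(223²+2022²) = √4138213 ≈ 2034.3, ∠ = arctan(2022/223) ≈ 83.71°
pole (s+808): 808 + j2022 → |·| = √(808²+2022²) = √4741348 ≈ 2177.5, ∠ = arctan(2022/808) ≈ 68.22°
|T| = 500 · 2023.6 / 4.4297e+06 ≈ 0.22841
Gain = 20 log₁₀(0.22841) ≈ -12.83 dB
∠T = 87.73° − 151.93° = -64.20°

-12.8 dB, -64.2°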